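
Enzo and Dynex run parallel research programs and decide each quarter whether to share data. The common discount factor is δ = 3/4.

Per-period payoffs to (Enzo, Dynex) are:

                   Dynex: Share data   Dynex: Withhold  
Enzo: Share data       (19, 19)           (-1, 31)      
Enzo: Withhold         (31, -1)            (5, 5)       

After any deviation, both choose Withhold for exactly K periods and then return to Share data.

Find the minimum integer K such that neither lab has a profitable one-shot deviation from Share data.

No profitable deviation requires (19−5)(δ+…+δ^K) ≥ 31−19, i.e. δ+…+δ^K ≥ 6/7 ≈ 0.8571.
With δ = 3/4, the partial sums are K=1: 0.7500, K=2: 1.3125.
K = 2 is the first length at which the sum reaches 0.8571.

2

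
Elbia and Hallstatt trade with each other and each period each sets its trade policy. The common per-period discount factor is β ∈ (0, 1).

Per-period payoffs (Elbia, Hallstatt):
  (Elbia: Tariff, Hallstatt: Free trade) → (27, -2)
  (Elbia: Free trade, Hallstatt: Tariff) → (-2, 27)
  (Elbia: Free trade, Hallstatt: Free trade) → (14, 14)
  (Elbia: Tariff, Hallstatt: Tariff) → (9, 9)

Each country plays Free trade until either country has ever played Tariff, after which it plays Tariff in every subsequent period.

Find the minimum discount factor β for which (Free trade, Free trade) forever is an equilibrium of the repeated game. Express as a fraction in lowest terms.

13/18

Under grim trigger the critical discount factor is (T−C)/(T−P) with T = 27, C = 14, P = 9.
β* = (27−14)/(27−9) = 13/18.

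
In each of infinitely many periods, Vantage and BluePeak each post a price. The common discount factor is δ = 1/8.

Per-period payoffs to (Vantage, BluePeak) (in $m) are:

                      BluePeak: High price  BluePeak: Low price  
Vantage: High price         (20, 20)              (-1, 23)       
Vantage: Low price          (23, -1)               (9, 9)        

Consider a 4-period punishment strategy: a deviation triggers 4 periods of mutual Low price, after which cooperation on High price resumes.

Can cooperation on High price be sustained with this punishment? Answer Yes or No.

No

A one-shot deviation gives 23 now, then 9 for 4 periods, then back to 20.
Gain from deviating: (23−20) today; loss: (20−9) in each of the next 4 periods.
No-deviation condition: (20−9)(δ+…+δ^4) ≥ 23−20, i.e. δ+…+δ^4 ≥ 3/11.
At δ = 1/8: δ+…+δ^4 = 0.1428 < 0.2727.
So cooperation is not sustainable.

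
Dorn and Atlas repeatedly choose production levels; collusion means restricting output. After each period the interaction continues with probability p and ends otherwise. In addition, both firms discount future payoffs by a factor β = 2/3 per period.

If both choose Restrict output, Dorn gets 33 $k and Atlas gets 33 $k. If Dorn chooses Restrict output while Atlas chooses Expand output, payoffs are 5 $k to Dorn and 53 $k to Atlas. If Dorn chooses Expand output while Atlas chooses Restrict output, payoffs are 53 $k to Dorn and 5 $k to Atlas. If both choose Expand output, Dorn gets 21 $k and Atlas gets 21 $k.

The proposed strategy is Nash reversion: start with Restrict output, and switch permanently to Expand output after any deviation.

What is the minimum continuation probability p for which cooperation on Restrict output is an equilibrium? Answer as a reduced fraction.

15/16

Expected continuation weight on next period's payoff is β·p = 2/3·p, which plays the role of the discount factor.
Cooperation requires 2/3·p ≥ (53−33)/(53−21) = 5/8, hence p ≥ 15/16.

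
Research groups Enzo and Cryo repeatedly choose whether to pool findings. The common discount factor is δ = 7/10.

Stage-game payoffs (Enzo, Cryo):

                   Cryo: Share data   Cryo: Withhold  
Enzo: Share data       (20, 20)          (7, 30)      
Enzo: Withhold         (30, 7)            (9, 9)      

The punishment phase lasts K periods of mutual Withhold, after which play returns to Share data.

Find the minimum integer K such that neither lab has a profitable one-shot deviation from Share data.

2

Need Σ_{k=1}^{K} δ^k ≥ (30−20)/(20−9) = 0.9091 at δ = 7/10.
At K = 1 the sum is 0.7000 < 0.9091; at K = 2 it is 1.1900 ≥ 0.9091.
So the minimum punishment length is K = 2.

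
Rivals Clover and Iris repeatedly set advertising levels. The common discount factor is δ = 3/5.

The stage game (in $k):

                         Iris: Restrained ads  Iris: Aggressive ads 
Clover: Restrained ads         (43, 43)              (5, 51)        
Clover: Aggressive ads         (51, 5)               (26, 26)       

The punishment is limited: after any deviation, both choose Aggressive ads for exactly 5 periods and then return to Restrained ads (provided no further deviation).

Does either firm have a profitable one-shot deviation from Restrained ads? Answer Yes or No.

Comparing payoff streams over the 6 periods until play realigns: cooperate → 43(1+δ+…+δ^5); deviate → 51 + 26(δ+…+δ^5).
Cooperation is sustained iff (43−26)(δ+…+δ^5) ≥ 51−43.
δ+…+δ^5 = 3/5·(1−(3/5)^5)/(1−3/5) = 1.3834, and (51−43)/(43−26) = 0.4706.
1.3834 ≥ 0.4706, so cooperation is sustainable.

No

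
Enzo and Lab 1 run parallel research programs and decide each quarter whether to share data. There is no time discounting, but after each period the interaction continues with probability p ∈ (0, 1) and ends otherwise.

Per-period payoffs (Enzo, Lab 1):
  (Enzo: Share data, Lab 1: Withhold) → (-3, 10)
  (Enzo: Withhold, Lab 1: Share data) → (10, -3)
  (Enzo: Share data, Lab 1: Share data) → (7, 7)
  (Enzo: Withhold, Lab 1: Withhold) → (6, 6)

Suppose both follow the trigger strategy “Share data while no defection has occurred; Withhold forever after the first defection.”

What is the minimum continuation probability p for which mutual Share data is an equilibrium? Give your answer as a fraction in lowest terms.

With no time discounting, the continuation probability p plays the role of the discount factor.
Grim-trigger IC: 7/(1−p) ≥ 10 + 6p/(1−p) ⇒ p ≥ (10−7)/(10−6) = 3/4.

3/4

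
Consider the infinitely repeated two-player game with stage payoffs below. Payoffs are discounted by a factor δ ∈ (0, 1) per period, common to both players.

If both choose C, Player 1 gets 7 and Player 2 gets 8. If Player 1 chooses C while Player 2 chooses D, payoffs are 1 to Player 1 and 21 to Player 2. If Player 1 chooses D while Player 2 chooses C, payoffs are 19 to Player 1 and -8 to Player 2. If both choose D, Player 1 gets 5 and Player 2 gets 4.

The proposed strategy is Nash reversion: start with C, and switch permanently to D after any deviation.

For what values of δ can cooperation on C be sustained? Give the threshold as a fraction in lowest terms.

6/7

Player 1: cooperation gives 7 each period; deviation gives 19 once then 5 forever.
  7/(1−δ) ≥ 19 + 5δ/(1−δ) ⇒ δ ≥ 12/14 = 6/7.
Player 2: cooperation gives 8 each period; deviation gives 21 once then 4 forever.
  δ ≥ 13/17.
Both must hold, so the binding constraint is Player 1's: δ ≥ 6/7.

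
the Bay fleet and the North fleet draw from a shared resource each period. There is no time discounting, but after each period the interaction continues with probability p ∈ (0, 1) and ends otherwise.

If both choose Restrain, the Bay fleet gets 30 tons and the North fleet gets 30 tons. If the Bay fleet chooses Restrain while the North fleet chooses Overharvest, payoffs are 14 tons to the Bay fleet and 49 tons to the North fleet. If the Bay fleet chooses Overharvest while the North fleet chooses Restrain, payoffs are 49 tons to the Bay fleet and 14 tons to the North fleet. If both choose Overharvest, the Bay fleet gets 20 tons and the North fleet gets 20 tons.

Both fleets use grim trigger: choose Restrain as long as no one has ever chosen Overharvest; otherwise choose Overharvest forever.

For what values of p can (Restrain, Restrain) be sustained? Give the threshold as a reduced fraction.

Expected cooperation value is 30 + p·30 + p²·30 + … = 30/(1−p); deviation gives 49 + p·20/(1−p).
30 ≥ 49(1−p) + 20p ⇒ 29p ≥ 19 ⇒ p ≥ 19/29.

19/29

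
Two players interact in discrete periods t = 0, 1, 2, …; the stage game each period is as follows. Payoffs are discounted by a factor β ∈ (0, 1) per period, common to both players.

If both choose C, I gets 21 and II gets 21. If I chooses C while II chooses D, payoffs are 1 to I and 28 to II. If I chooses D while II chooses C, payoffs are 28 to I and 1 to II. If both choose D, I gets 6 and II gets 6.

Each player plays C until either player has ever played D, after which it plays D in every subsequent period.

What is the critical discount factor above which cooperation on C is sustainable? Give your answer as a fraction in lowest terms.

Under grim trigger the critical discount factor is (T−C)/(T−P) with T = 28, C = 21, P = 6.
β* = (28−21)/(28−6) = 7/22.

7/22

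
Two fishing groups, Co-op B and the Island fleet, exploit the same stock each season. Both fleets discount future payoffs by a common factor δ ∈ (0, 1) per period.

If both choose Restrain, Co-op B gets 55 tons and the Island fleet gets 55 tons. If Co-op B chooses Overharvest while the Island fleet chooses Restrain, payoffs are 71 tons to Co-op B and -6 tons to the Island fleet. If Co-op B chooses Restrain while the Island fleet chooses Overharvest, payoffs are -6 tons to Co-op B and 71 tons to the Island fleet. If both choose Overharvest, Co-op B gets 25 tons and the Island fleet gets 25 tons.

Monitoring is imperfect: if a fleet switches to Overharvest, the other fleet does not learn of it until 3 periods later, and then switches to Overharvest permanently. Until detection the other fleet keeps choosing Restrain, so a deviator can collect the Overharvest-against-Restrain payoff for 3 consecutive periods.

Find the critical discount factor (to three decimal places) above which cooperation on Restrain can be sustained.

0.703

The best deviation is to choose Overharvest for all 3 undetected periods, earning 71 each, then 25 forever once detected.
Deviation value: 71(1−δ^3)/(1−δ) + 25δ^3/(1−δ); cooperation value: 55/(1−δ).
IC: 55 ≥ 71(1−δ^3) + 25δ^3 = 71 − 46δ^3.
So δ^3 ≥ 16/46 = 8/23, giving δ ≥ (8/23)^(1/3) ≈ 0.703.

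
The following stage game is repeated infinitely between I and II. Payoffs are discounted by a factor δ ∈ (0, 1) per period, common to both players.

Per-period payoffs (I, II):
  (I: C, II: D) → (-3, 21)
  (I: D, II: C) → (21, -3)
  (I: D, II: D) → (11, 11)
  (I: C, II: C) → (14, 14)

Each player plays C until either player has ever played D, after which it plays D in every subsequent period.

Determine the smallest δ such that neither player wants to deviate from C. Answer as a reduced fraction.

Cooperation forever yields 14 each period: 14/(1−δ).
Deviating yields 21 once, then 11 forever: 21 + 11δ/(1−δ).
No profitable deviation requires 14/(1−δ) ≥ 21 + 11δ/(1−δ).
Multiplying by (1−δ): 14 ≥ 21(1−δ) + 11δ = 21 − 10δ.
So 10δ ≥ 7, i.e. δ ≥ 7/10.

7/10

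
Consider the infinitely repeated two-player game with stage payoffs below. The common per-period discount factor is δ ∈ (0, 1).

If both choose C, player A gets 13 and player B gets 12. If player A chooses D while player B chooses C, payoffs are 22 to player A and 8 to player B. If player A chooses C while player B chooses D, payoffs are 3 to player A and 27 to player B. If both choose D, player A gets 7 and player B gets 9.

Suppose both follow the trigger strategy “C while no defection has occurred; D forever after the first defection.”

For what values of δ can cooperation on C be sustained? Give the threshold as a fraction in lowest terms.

5/6

player A's threshold: (22−13)/(22−7) = 3/5.
player B's threshold: (27−12)/(27−9) = 5/6.
3/5 < 5/6, so player B binds and δ* = 5/6.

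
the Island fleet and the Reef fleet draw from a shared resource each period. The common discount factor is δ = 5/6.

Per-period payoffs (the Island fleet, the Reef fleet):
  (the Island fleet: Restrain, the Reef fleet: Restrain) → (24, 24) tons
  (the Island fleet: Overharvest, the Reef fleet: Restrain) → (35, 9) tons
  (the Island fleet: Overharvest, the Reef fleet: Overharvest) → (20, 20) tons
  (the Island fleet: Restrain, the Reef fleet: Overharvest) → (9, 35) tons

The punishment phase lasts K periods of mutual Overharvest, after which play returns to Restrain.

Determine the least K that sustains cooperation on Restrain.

5

Need Σ_{k=1}^{K} δ^k ≥ (35−24)/(24−20) = 2.7500 at δ = 5/6.
At K = 4 the sum is 2.5887 < 2.7500; at K = 5 it is 2.9906 ≥ 2.7500.
So the minimum punishment length is K = 5.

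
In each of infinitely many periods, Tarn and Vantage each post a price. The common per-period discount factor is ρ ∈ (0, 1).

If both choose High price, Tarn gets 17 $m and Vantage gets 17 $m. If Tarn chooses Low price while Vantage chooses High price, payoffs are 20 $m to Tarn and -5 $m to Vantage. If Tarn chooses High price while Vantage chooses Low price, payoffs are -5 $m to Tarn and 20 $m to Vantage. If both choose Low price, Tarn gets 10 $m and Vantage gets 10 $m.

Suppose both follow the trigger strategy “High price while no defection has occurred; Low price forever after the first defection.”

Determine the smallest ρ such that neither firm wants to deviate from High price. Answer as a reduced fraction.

17/(1−ρ) ≥ 20 + 10ρ/(1−ρ)
17 ≥ 20 − 10ρ
ρ ≥ 3/10.

3/10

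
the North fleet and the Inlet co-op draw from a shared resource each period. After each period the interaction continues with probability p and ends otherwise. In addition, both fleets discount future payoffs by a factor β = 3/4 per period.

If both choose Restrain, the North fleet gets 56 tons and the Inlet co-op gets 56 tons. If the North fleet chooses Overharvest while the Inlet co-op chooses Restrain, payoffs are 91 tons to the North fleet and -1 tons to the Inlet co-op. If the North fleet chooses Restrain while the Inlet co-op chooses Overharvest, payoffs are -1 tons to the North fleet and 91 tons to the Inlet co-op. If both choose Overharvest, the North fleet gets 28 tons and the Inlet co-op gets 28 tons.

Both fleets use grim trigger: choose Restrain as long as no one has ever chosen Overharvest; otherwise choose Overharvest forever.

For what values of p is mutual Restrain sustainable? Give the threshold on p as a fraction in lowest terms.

Expected continuation weight on next period's payoff is β·p = 3/4·p, which plays the role of the discount factor.
Cooperation requires 3/4·p ≥ (91−56)/(91−28) = 5/9, hence p ≥ 20/27.

20/27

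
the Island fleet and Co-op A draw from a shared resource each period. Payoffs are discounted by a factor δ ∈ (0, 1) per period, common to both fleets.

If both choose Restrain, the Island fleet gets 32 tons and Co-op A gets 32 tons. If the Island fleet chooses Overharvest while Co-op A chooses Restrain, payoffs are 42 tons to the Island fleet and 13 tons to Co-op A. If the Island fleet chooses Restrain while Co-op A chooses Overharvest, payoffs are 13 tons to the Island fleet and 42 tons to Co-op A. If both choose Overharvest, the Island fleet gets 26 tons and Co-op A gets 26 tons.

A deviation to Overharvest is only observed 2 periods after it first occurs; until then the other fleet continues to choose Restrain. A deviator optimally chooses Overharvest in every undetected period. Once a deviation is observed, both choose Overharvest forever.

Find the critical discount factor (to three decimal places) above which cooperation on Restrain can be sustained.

0.791

Deviating for the 2 undetected periods gains 42−32 = 10 per period over cooperation, then loses 32−26 = 6 per period forever once punishment starts.
Gain: 10(1 + δ + … + δ^1); loss: 6·δ^2/(1−δ).
No profitable deviation ⇔ 10(1−δ^2) ≤ 6·δ^2, i.e. δ^2 ≥ 10/(10+6) = 5/8.
Hence δ ≥ (5/8)^(1/2) ≈ 0.791.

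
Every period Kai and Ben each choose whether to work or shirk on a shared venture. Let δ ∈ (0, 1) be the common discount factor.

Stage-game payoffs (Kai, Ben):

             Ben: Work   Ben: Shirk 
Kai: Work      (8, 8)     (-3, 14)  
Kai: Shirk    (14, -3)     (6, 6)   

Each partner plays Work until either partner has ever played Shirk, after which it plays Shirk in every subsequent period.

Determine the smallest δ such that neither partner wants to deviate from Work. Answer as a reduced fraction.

8/(1−δ) ≥ 14 + 6δ/(1−δ)
8 ≥ 14 − 8δ
δ ≥ 6/8 = 3/4.

3/4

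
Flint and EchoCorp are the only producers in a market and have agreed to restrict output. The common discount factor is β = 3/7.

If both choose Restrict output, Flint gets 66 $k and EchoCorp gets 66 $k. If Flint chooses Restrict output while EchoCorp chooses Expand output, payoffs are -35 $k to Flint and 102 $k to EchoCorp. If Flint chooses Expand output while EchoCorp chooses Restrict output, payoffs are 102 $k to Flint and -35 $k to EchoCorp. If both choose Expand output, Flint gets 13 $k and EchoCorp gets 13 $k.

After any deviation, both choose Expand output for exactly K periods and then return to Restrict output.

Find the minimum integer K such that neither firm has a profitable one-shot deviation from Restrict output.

3

IC: β(1−β^K)/(1−β) ≥ (102−66)/(66−13) = 36/53.
With β = 3/7: need 1 − β^K ≥ 36/53·(1−3/7)/(3/7), i.e. β^K ≤ 0.0943.
Since (3/7)^2 = 0.1837 and (3/7)^3 = 0.0787, the smallest such K is 3.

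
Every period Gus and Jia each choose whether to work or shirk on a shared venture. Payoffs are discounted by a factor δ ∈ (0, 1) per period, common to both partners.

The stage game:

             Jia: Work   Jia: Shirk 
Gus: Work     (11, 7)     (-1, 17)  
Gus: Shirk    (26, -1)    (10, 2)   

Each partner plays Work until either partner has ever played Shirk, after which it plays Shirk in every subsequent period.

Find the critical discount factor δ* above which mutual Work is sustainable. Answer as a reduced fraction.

15/16

Gus's threshold: (26−11)/(26−10) = 15/16.
Jia's threshold: (17−7)/(17−2) = 2/3.
15/16 > 2/3, so Gus binds and δ* = 15/16.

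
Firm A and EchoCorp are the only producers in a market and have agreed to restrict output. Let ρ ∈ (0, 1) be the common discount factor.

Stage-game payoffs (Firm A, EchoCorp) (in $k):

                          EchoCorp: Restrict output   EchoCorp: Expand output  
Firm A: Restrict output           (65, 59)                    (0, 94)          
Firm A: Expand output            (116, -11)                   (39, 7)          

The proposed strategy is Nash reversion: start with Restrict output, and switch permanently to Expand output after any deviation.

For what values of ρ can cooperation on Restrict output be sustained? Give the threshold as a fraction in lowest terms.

51/77

For Firm A: deviation gain 116−65 = 51, per-period punishment loss 65−39 = 26. IC gives ρ ≥ 51/77.
For EchoCorp: gain 35, loss 52 per period, so ρ ≥ 35/87.
The tighter constraint is Firm A's, so cooperation needs ρ ≥ 51/77.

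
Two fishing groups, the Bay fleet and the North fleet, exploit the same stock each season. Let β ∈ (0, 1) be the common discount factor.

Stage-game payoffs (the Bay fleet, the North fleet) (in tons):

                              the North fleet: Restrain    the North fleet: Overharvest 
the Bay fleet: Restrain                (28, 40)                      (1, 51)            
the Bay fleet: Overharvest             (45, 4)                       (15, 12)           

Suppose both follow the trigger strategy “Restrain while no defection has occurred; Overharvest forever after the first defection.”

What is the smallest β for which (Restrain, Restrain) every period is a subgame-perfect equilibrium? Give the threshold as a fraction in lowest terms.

17/30

the Bay fleet's threshold: (45−28)/(45−15) = 17/30.
the North fleet's threshold: (51−40)/(51−12) = 11/39.
17/30 > 11/39, so the Bay fleet binds and β* = 17/30.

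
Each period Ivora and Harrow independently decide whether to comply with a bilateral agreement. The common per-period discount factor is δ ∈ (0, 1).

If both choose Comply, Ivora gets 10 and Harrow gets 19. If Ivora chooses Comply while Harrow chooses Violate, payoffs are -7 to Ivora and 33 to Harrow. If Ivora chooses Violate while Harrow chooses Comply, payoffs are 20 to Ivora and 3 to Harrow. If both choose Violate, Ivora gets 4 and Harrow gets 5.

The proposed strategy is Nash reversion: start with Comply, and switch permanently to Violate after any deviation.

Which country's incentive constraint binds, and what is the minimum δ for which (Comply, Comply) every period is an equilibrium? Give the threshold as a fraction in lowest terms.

Ivora's threshold: (20−10)/(20−4) = 5/8.
Harrow's threshold: (33−19)/(33−5) = 1/2.
5/8 > 1/2, so Ivora binds and δ* = 5/8.

Ivora; δ ≥ 5/8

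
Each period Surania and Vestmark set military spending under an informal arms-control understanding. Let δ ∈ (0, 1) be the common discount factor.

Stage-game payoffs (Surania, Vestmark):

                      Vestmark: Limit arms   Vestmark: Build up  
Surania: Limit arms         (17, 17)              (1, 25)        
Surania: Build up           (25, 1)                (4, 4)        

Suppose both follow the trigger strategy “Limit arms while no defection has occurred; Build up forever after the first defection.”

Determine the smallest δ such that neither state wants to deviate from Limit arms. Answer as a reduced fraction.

8/21

Under grim trigger the critical discount factor is (T−C)/(T−P) with T = 25, C = 17, P = 4.
δ* = (25−17)/(25−4) = 8/21.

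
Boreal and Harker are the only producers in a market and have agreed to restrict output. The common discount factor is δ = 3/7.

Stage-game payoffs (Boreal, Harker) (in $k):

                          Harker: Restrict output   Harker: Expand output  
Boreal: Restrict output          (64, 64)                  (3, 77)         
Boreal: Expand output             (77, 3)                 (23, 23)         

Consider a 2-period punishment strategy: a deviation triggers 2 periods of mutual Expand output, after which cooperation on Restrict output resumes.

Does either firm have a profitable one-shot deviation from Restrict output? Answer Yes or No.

A one-shot deviation gives 77 now, then 23 for 2 periods, then back to 64.
Gain from deviating: (77−64) today; loss: (64−23) in each of the next 2 periods.
No-deviation condition: (64−23)(δ+…+δ^2) ≥ 77−64, i.e. δ+…+δ^2 ≥ 13/41.
At δ = 3/7: δ+…+δ^2 = 0.6122 ≥ 0.3171.
So cooperation is sustainable.

No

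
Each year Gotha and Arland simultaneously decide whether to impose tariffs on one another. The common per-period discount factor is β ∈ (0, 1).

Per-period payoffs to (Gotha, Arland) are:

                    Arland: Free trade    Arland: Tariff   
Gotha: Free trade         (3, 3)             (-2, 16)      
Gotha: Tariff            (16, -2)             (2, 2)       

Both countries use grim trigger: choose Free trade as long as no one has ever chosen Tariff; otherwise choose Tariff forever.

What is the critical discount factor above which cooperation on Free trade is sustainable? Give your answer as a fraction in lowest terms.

13/14

One-period gain from deviating is 16 − 3 = 13. The loss is 3 − 2 = 1 in every subsequent period, with present value 1·β/(1−β).
Deviation is unprofitable when 1·β/(1−β) ≥ 13, i.e. β/(1−β) ≥ 13.
Equivalently β ≥ 13/(13+1) = 13/14.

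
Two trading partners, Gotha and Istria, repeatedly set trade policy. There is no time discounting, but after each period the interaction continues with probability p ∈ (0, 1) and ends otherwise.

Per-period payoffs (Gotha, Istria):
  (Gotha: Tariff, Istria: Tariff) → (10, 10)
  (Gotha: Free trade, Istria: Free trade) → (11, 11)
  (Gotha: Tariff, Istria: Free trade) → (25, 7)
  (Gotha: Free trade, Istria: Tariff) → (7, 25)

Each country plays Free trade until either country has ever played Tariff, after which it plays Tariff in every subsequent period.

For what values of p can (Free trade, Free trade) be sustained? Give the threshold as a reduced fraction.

Expected cooperation value is 11 + p·11 + p²·11 + … = 11/(1−p); deviation gives 25 + p·10/(1−p).
11 ≥ 25(1−p) + 10p ⇒ 15p ≥ 14 ⇒ p ≥ 14/15.

14/15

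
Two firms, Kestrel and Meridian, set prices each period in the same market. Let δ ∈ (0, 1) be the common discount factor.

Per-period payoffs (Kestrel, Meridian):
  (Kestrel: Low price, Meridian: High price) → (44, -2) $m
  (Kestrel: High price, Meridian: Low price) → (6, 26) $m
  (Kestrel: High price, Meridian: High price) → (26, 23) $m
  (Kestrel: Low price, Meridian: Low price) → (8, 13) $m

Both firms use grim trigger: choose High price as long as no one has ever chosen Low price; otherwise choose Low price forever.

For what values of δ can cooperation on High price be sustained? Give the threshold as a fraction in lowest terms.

Kestrel: cooperation gives 26 each period; deviation gives 44 once then 8 forever.
  26/(1−δ) ≥ 44 + 8δ/(1−δ) ⇒ δ ≥ 18/36 = 1/2.
Meridian: cooperation gives 23 each period; deviation gives 26 once then 13 forever.
  δ ≥ 3/13.
Both must hold, so the binding constraint is Kestrel's: δ ≥ 1/2.

1/2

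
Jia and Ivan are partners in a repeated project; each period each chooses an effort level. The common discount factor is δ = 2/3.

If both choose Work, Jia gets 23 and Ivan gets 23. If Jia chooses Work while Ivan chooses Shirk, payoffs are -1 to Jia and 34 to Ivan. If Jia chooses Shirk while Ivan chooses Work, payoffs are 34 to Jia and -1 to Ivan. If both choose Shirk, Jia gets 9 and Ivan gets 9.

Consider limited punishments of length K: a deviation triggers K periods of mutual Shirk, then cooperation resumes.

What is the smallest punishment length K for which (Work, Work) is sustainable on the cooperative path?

Need Σ_{k=1}^{K} δ^k ≥ (34−23)/(23−9) = 0.7857 at δ = 2/3.
At K = 1 the sum is 0.6667 < 0.7857; at K = 2 it is 1.1111 ≥ 0.7857.
So the minimum punishment length is K = 2.

2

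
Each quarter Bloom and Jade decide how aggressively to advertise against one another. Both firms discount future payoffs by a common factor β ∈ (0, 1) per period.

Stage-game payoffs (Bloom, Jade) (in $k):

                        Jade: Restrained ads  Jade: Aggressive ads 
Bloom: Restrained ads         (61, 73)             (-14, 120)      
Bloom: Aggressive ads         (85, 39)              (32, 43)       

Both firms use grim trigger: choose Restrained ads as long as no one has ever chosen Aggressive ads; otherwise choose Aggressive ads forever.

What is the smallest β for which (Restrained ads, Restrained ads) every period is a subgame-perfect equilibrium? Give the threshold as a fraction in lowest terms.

For Bloom: deviation gain 85−61 = 24, per-period punishment loss 61−32 = 29. IC gives β ≥ 24/53.
For Jade: gain 47, loss 30 per period, so β ≥ 47/77.
The tighter constraint is Jade's, so cooperation needs β ≥ 47/77.

47/77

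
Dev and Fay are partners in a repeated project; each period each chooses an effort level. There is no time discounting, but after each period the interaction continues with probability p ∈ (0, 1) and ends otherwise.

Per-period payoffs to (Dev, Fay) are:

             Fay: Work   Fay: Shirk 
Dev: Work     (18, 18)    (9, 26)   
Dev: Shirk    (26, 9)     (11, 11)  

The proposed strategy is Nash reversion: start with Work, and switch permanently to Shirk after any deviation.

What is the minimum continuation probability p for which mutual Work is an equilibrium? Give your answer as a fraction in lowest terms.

8/15

Expected cooperation value is 18 + p·18 + p²·18 + … = 18/(1−p); deviation gives 26 + p·11/(1−p).
18 ≥ 26(1−p) + 11p ⇒ 15p ≥ 8 ⇒ p ≥ 8/15.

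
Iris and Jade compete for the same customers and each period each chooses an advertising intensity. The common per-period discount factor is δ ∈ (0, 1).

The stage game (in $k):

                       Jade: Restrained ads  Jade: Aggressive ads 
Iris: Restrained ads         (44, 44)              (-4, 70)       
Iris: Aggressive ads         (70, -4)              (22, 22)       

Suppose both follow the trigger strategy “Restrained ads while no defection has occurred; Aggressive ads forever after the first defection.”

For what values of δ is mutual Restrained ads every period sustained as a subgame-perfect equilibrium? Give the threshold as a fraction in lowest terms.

13/24

Under grim trigger the critical discount factor is (T−C)/(T−P) with T = 70, C = 44, P = 22.
δ* = (70−44)/(70−22) = 26/48 = 13/24.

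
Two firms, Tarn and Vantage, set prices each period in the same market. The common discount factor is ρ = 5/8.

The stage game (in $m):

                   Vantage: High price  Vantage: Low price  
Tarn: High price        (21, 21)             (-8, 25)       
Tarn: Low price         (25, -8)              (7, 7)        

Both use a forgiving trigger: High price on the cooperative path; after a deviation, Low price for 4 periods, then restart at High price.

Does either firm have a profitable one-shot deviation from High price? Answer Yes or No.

IC: ρ+…+ρ^4 ≥ (25−21)/(21−7) = 2/7.
At ρ = 5/8: partial sum = 1.4124 ≥ 0.2857. Cooperation sustainable.

No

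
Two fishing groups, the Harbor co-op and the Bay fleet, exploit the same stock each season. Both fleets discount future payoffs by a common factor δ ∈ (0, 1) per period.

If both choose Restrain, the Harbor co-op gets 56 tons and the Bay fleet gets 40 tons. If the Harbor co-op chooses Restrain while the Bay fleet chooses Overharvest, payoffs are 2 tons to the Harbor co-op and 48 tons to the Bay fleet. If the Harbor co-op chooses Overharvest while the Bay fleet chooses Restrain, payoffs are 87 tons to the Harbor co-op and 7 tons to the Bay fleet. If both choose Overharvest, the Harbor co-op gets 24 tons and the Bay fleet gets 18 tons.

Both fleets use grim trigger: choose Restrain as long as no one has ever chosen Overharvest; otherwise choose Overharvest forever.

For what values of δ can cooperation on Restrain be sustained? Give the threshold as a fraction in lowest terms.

31/63

the Harbor co-op's threshold: (87−56)/(87−24) = 31/63.
the Bay fleet's threshold: (48−40)/(48−18) = 4/15.
31/63 > 4/15, so the Harbor co-op binds and δ* = 31/63.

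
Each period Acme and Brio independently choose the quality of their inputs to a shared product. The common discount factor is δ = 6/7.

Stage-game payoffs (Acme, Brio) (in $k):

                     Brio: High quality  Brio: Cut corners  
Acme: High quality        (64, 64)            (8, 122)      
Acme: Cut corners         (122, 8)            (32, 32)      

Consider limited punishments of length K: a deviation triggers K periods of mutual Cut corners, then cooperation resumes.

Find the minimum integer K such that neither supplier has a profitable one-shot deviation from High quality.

3

IC: δ(1−δ^K)/(1−δ) ≥ (122−64)/(64−32) = 29/16.
With δ = 6/7: need 1 − δ^K ≥ 29/16·(1−6/7)/(6/7), i.e. δ^K ≤ 0.6979.
Since (6/7)^2 = 0.7347 and (6/7)^3 = 0.6297, the smallest such K is 3.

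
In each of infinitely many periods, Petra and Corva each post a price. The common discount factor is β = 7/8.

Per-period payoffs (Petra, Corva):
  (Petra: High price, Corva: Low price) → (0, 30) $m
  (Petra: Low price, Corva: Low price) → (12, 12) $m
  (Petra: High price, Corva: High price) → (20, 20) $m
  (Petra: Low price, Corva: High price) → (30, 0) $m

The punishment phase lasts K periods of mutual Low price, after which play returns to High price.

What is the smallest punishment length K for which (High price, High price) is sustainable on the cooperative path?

2

No profitable deviation requires (20−12)(β+…+β^K) ≥ 30−20, i.e. β+…+β^K ≥ 5/4 ≈ 1.2500.
With β = 7/8, the partial sums are K=1: 0.8750, K=2: 1.6406.
K = 2 is the first length at which the sum reaches 1.2500.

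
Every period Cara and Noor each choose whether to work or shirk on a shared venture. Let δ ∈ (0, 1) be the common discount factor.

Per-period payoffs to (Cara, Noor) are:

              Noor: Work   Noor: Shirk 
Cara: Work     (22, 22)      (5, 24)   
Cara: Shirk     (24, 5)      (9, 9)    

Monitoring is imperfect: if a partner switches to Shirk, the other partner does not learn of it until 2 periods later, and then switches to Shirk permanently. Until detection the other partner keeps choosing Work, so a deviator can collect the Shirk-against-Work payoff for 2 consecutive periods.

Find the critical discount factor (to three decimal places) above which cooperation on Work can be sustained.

0.365

Deviating for the 2 undetected periods gains 24−22 = 2 per period over cooperation, then loses 22−9 = 13 per period forever once punishment starts.
Gain: 2(1 + δ + … + δ^1); loss: 13·δ^2/(1−δ).
No profitable deviation ⇔ 2(1−δ^2) ≤ 13·δ^2, i.e. δ^2 ≥ 2/(2+13) = 2/15.
Hence δ ≥ (2/15)^(1/2) ≈ 0.365.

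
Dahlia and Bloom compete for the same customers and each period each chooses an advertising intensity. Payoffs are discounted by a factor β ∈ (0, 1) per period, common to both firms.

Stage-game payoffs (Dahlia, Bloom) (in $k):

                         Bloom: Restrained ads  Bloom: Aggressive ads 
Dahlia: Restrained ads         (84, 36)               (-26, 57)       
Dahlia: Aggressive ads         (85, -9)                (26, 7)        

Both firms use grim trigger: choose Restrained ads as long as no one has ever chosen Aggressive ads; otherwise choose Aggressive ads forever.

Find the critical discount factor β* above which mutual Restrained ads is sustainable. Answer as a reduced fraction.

For Dahlia: deviation gain 85−84 = 1, per-period punishment loss 84−26 = 58. IC gives β ≥ 1/59.
For Bloom: gain 21, loss 29 per period, so β ≥ 21/50.
The tighter constraint is Bloom's, so cooperation needs β ≥ 21/50.

21/50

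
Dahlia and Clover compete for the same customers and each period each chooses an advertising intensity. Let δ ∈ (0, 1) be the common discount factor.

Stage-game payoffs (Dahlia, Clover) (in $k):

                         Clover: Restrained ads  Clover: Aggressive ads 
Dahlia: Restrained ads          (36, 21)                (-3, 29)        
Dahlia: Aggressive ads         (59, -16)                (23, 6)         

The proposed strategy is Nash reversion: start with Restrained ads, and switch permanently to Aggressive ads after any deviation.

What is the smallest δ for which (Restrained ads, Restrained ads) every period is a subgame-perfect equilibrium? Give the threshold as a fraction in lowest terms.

For Dahlia: deviation gain 59−36 = 23, per-period punishment loss 36−23 = 13. IC gives δ ≥ 23/36.
For Clover: gain 8, loss 15 per period, so δ ≥ 8/23.
The tighter constraint is Dahlia's, so cooperation needs δ ≥ 23/36.

23/36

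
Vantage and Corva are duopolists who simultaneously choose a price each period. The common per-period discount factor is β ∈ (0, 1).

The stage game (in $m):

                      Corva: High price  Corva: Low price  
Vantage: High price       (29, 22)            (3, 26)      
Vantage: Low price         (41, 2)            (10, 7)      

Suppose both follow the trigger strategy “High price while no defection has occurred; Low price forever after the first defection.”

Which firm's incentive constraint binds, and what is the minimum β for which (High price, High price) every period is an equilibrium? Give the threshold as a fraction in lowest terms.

Vantage's threshold: (41−29)/(41−10) = 12/31.
Corva's threshold: (26−22)/(26−7) = 4/19.
12/31 > 4/19, so Vantage binds and β* = 12/31.

Vantage; β ≥ 12/31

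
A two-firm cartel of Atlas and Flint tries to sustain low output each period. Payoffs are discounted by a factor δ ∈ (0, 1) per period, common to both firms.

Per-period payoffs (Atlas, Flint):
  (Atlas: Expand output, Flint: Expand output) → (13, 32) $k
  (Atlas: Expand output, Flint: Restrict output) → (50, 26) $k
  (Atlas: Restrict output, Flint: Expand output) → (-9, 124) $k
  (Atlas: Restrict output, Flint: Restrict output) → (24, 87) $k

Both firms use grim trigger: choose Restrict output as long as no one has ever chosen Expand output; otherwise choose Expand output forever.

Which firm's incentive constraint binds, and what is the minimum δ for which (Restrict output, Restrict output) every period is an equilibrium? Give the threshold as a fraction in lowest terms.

Atlas; δ ≥ 26/37

For Atlas: deviation gain 50−24 = 26, per-period punishment loss 24−13 = 11. IC gives δ ≥ 26/37.
For Flint: gain 37, loss 55 per period, so δ ≥ 37/92.
The tighter constraint is Atlas's, so cooperation needs δ ≥ 26/37.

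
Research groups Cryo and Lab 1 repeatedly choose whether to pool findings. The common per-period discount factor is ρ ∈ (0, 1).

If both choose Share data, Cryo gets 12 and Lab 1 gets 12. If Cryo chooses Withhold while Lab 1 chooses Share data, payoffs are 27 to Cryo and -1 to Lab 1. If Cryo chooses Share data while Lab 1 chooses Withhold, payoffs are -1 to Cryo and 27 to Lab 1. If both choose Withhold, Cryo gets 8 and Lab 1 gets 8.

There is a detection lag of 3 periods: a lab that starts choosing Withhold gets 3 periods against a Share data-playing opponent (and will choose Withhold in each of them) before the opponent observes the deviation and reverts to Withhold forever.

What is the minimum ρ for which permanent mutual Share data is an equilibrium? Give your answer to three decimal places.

Deviating for the 3 undetected periods gains 27−12 = 15 per period over cooperation, then loses 12−8 = 4 per period forever once punishment starts.
Gain: 15(1 + ρ + … + ρ^2); loss: 4·ρ^3/(1−ρ).
No profitable deviation ⇔ 15(1−ρ^3) ≤ 4·ρ^3, i.e. ρ^3 ≥ 15/(15+4) = 15/19.
Hence ρ ≥ (15/19)^(1/3) ≈ 0.924.

0.924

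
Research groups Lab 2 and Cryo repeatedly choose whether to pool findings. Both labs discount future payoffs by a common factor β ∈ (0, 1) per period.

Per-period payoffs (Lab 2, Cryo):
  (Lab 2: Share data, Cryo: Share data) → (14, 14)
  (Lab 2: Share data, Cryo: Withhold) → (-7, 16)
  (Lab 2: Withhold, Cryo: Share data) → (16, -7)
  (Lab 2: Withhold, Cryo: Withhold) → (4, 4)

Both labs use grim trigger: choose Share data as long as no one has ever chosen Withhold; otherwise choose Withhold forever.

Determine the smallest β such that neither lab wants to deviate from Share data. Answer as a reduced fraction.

1/6

One-period gain from deviating is 16 − 14 = 2. The loss is 14 − 4 = 10 in every subsequent period, with present value 10·β/(1−β).
Deviation is unprofitable when 10·β/(1−β) ≥ 2, i.e. β/(1−β) ≥ 1/5.
Equivalently β ≥ 2/(2+10) = 1/6.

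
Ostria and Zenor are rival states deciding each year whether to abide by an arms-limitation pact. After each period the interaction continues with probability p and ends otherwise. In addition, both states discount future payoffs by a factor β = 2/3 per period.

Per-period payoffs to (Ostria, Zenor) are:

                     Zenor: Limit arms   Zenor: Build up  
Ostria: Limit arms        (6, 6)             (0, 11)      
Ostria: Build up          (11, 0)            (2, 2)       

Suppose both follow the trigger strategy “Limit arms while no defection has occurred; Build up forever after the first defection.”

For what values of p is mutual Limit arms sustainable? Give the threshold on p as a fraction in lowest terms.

Expected continuation weight on next period's payoff is β·p = 2/3·p, which plays the role of the discount factor.
Cooperation requires 2/3·p ≥ (11−6)/(11−2) = 5/9, hence p ≥ 5/6.

5/6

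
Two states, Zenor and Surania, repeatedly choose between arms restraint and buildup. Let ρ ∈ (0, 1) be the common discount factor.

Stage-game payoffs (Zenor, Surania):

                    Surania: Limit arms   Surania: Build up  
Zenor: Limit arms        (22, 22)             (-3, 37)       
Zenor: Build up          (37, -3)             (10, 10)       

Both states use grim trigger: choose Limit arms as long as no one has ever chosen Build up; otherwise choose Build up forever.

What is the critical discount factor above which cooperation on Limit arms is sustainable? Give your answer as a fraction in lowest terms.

5/9

Under grim trigger the critical discount factor is (T−C)/(T−P) with T = 37, C = 22, P = 10.
ρ* = (37−22)/(37−10) = 15/27 = 5/9.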